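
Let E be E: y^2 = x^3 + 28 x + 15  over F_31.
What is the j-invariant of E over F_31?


Delta = -16(4 a^3 + 27 b^2) mod 31 = 8
-1728 * (4 a)^3 = -1728 * (4*28)^3 mod 31 = 2
j = 2 * 8^(-1) mod 31 = 8

j = 8 (mod 31)


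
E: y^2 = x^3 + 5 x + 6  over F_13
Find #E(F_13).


For each x in F_13, count y with y^2 = x^3 + 5 x + 6 mod 13:
  x = 1: RHS = 12, y in [5, 8]  -> 2 point(s)
  x = 3: RHS = 9, y in [3, 10]  -> 2 point(s)
  x = 4: RHS = 12, y in [5, 8]  -> 2 point(s)
  x = 5: RHS = 0, y in [0]  -> 1 point(s)
  x = 8: RHS = 12, y in [5, 8]  -> 2 point(s)
  x = 9: RHS = 0, y in [0]  -> 1 point(s)
  x = 10: RHS = 3, y in [4, 9]  -> 2 point(s)
  x = 11: RHS = 1, y in [1, 12]  -> 2 point(s)
  x = 12: RHS = 0, y in [0]  -> 1 point(s)
Affine points: 15. Add the point at infinity: total = 16.

#E(F_13) = 16


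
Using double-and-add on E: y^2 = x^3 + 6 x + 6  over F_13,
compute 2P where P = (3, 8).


k = 2 = 10_2 (binary, LSB first: 01)
Double-and-add from P = (3, 8):
  bit 0 = 0: acc unchanged = O
  bit 1 = 1: acc = O + (11, 8) = (11, 8)

2P = (11, 8)


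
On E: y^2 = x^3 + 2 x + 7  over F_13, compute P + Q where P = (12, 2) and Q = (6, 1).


P != Q, so use the chord formula.
s = (y2 - y1) / (x2 - x1) = (12) / (7) mod 13 = 11
x3 = s^2 - x1 - x2 mod 13 = 11^2 - 12 - 6 = 12
y3 = s (x1 - x3) - y1 mod 13 = 11 * (12 - 12) - 2 = 11

P + Q = (12, 11)


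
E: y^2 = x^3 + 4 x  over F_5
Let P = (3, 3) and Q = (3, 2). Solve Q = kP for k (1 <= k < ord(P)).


Enumerate multiples of P until we hit Q = (3, 2):
  1P = (3, 3)
  2P = (0, 0)
  3P = (3, 2)
Match found at i = 3.

k = 3


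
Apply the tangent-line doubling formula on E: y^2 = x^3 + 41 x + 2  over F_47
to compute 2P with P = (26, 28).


Doubling: s = (3 x1^2 + a) / (2 y1)
s = (3*26^2 + 41) / (2*28) mod 47 = 21
x3 = s^2 - 2 x1 mod 47 = 21^2 - 2*26 = 13
y3 = s (x1 - x3) - y1 mod 47 = 21 * (26 - 13) - 28 = 10

2P = (13, 10)


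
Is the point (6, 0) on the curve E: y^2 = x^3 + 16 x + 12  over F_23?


Check whether y^2 = x^3 + 16 x + 12 (mod 23) for (x, y) = (6, 0).
LHS: y^2 = 0^2 mod 23 = 0
RHS: x^3 + 16 x + 12 = 6^3 + 16*6 + 12 mod 23 = 2
LHS != RHS

No, not on the curve


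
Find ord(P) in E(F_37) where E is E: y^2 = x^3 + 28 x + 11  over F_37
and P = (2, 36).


Compute successive multiples of P until we hit O:
  1P = (2, 36)
  2P = (26, 0)
  3P = (2, 1)
  4P = O

ord(P) = 4


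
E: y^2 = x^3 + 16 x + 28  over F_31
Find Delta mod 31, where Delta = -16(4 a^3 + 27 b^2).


4 a^3 + 27 b^2 = 4*16^3 + 27*28^2 = 16384 + 21168 = 37552
Delta = -16 * (37552) = -600832
Delta mod 31 = 10

Delta = 10 (mod 31)


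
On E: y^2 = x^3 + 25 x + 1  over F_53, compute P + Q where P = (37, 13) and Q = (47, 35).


P != Q, so use the chord formula.
s = (y2 - y1) / (x2 - x1) = (22) / (10) mod 53 = 34
x3 = s^2 - x1 - x2 mod 53 = 34^2 - 37 - 47 = 12
y3 = s (x1 - x3) - y1 mod 53 = 34 * (37 - 12) - 13 = 42

P + Q = (12, 42)


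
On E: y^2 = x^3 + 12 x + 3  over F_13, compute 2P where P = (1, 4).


Doubling: s = (3 x1^2 + a) / (2 y1)
s = (3*1^2 + 12) / (2*4) mod 13 = 10
x3 = s^2 - 2 x1 mod 13 = 10^2 - 2*1 = 7
y3 = s (x1 - x3) - y1 mod 13 = 10 * (1 - 7) - 4 = 1

2P = (7, 1)


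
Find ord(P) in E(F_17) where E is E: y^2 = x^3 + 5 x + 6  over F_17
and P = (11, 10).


Compute successive multiples of P until we hit O:
  1P = (11, 10)
  2P = (16, 0)
  3P = (11, 7)
  4P = O

ord(P) = 4


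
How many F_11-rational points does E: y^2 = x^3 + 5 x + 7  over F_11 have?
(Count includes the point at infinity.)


For each x in F_11, count y with y^2 = x^3 + 5 x + 7 mod 11:
  x = 2: RHS = 3, y in [5, 6]  -> 2 point(s)
  x = 3: RHS = 5, y in [4, 7]  -> 2 point(s)
  x = 4: RHS = 3, y in [5, 6]  -> 2 point(s)
  x = 5: RHS = 3, y in [5, 6]  -> 2 point(s)
  x = 6: RHS = 0, y in [0]  -> 1 point(s)
  x = 7: RHS = 0, y in [0]  -> 1 point(s)
  x = 8: RHS = 9, y in [3, 8]  -> 2 point(s)
  x = 9: RHS = 0, y in [0]  -> 1 point(s)
  x = 10: RHS = 1, y in [1, 10]  -> 2 point(s)
Affine points: 15. Add the point at infinity: total = 16.

#E(F_11) = 16


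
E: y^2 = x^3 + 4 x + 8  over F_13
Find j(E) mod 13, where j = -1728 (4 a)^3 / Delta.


Delta = -16(4 a^3 + 27 b^2) mod 13 = 2
-1728 * (4 a)^3 = -1728 * (4*4)^3 mod 13 = 1
j = 1 * 2^(-1) mod 13 = 7

j = 7 (mod 13)


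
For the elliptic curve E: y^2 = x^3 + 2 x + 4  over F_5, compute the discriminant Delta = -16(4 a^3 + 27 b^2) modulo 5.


4 a^3 + 27 b^2 = 4*2^3 + 27*4^2 = 32 + 432 = 464
Delta = -16 * (464) = -7424
Delta mod 5 = 1

Delta = 1 (mod 5)


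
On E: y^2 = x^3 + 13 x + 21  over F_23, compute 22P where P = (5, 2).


k = 22 = 10110_2 (binary, LSB first: 01101)
Double-and-add from P = (5, 2):
  bit 0 = 0: acc unchanged = O
  bit 1 = 1: acc = O + (14, 7) = (14, 7)
  bit 2 = 1: acc = (14, 7) + (13, 8) = (20, 22)
  bit 3 = 0: acc unchanged = (20, 22)
  bit 4 = 1: acc = (20, 22) + (11, 0) = (17, 16)

22P = (17, 16)


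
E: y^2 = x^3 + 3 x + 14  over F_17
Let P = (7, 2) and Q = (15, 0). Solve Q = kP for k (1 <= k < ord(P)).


Enumerate multiples of P until we hit Q = (15, 0):
  1P = (7, 2)
  2P = (11, 1)
  3P = (15, 0)
Match found at i = 3.

k = 3


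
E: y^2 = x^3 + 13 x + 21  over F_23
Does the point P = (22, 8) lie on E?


Check whether y^2 = x^3 + 13 x + 21 (mod 23) for (x, y) = (22, 8).
LHS: y^2 = 8^2 mod 23 = 18
RHS: x^3 + 13 x + 21 = 22^3 + 13*22 + 21 mod 23 = 7
LHS != RHS

No, not on the curve


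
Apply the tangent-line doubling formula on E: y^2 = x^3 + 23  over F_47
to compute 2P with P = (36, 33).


Doubling: s = (3 x1^2 + a) / (2 y1)
s = (3*36^2 + 0) / (2*33) mod 47 = 29
x3 = s^2 - 2 x1 mod 47 = 29^2 - 2*36 = 17
y3 = s (x1 - x3) - y1 mod 47 = 29 * (36 - 17) - 33 = 1

2P = (17, 1)


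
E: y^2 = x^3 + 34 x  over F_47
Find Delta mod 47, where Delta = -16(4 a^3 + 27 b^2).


4 a^3 + 27 b^2 = 4*34^3 + 27*0^2 = 157216 + 0 = 157216
Delta = -16 * (157216) = -2515456
Delta mod 47 = 31

Delta = 31 (mod 47)


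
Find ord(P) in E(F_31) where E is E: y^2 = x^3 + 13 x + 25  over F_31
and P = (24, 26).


Compute successive multiples of P until we hit O:
  1P = (24, 26)
  2P = (22, 4)
  3P = (13, 2)
  4P = (19, 30)
  5P = (6, 3)
  6P = (10, 16)
  7P = (7, 26)
  8P = (0, 5)
  ... (continuing to 31P)
  31P = O

ord(P) = 31


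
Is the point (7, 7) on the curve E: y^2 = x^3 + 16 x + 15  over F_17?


Check whether y^2 = x^3 + 16 x + 15 (mod 17) for (x, y) = (7, 7).
LHS: y^2 = 7^2 mod 17 = 15
RHS: x^3 + 16 x + 15 = 7^3 + 16*7 + 15 mod 17 = 11
LHS != RHS

No, not on the curve


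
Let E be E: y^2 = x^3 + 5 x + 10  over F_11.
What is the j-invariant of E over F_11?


Delta = -16(4 a^3 + 27 b^2) mod 11 = 5
-1728 * (4 a)^3 = -1728 * (4*5)^3 mod 11 = 8
j = 8 * 5^(-1) mod 11 = 6

j = 6 (mod 11)


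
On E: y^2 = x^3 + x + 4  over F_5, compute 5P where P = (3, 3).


k = 5 = 101_2 (binary, LSB first: 101)
Double-and-add from P = (3, 3):
  bit 0 = 1: acc = O + (3, 3) = (3, 3)
  bit 1 = 0: acc unchanged = (3, 3)
  bit 2 = 1: acc = (3, 3) + (3, 3) = (3, 2)

5P = (3, 2)


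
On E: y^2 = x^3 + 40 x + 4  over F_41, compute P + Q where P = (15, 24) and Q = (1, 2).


P != Q, so use the chord formula.
s = (y2 - y1) / (x2 - x1) = (19) / (27) mod 41 = 25
x3 = s^2 - x1 - x2 mod 41 = 25^2 - 15 - 1 = 35
y3 = s (x1 - x3) - y1 mod 41 = 25 * (15 - 35) - 24 = 9

P + Q = (35, 9)


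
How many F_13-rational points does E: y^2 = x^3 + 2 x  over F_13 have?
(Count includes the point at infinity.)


For each x in F_13, count y with y^2 = x^3 + 2 x + 0 mod 13:
  x = 0: RHS = 0, y in [0]  -> 1 point(s)
  x = 1: RHS = 3, y in [4, 9]  -> 2 point(s)
  x = 2: RHS = 12, y in [5, 8]  -> 2 point(s)
  x = 11: RHS = 1, y in [1, 12]  -> 2 point(s)
  x = 12: RHS = 10, y in [6, 7]  -> 2 point(s)
Affine points: 9. Add the point at infinity: total = 10.

#E(F_13) = 10


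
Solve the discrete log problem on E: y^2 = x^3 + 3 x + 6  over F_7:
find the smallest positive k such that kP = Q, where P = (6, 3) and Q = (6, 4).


Enumerate multiples of P until we hit Q = (6, 4):
  1P = (6, 3)
  2P = (3, 0)
  3P = (6, 4)
Match found at i = 3.

k = 3


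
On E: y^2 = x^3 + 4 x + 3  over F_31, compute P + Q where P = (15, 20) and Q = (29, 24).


P != Q, so use the chord formula.
s = (y2 - y1) / (x2 - x1) = (4) / (14) mod 31 = 18
x3 = s^2 - x1 - x2 mod 31 = 18^2 - 15 - 29 = 1
y3 = s (x1 - x3) - y1 mod 31 = 18 * (15 - 1) - 20 = 15

P + Q = (1, 15)


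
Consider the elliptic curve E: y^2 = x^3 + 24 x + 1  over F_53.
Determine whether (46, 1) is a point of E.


Check whether y^2 = x^3 + 24 x + 1 (mod 53) for (x, y) = (46, 1).
LHS: y^2 = 1^2 mod 53 = 1
RHS: x^3 + 24 x + 1 = 46^3 + 24*46 + 1 mod 53 = 20
LHS != RHS

No, not on the curve


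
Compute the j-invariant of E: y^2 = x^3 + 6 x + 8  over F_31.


Delta = -16(4 a^3 + 27 b^2) mod 31 = 6
-1728 * (4 a)^3 = -1728 * (4*6)^3 mod 31 = 15
j = 15 * 6^(-1) mod 31 = 18

j = 18 (mod 31)


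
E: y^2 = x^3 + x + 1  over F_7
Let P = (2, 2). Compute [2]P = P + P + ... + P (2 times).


k = 2 = 10_2 (binary, LSB first: 01)
Double-and-add from P = (2, 2):
  bit 0 = 0: acc unchanged = O
  bit 1 = 1: acc = O + (0, 1) = (0, 1)

2P = (0, 1)


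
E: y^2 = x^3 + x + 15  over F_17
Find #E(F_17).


For each x in F_17, count y with y^2 = x^3 + 1 x + 15 mod 17:
  x = 0: RHS = 15, y in [7, 10]  -> 2 point(s)
  x = 1: RHS = 0, y in [0]  -> 1 point(s)
  x = 2: RHS = 8, y in [5, 12]  -> 2 point(s)
  x = 4: RHS = 15, y in [7, 10]  -> 2 point(s)
  x = 5: RHS = 9, y in [3, 14]  -> 2 point(s)
  x = 6: RHS = 16, y in [4, 13]  -> 2 point(s)
  x = 7: RHS = 8, y in [5, 12]  -> 2 point(s)
  x = 8: RHS = 8, y in [5, 12]  -> 2 point(s)
  x = 12: RHS = 4, y in [2, 15]  -> 2 point(s)
  x = 13: RHS = 15, y in [7, 10]  -> 2 point(s)
  x = 14: RHS = 2, y in [6, 11]  -> 2 point(s)
  x = 16: RHS = 13, y in [8, 9]  -> 2 point(s)
Affine points: 23. Add the point at infinity: total = 24.

#E(F_17) = 24


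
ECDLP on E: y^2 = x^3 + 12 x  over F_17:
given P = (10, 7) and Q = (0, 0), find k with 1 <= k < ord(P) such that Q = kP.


Enumerate multiples of P until we hit Q = (0, 0):
  1P = (10, 7)
  2P = (1, 9)
  3P = (5, 7)
  4P = (2, 10)
  5P = (7, 11)
  6P = (15, 11)
  7P = (11, 16)
  8P = (9, 2)
  9P = (6, 13)
  10P = (16, 2)
  11P = (12, 6)
  12P = (8, 9)
  13P = (0, 0)
Match found at i = 13.

k = 13


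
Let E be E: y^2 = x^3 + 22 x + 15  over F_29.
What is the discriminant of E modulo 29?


4 a^3 + 27 b^2 = 4*22^3 + 27*15^2 = 42592 + 6075 = 48667
Delta = -16 * (48667) = -778672
Delta mod 29 = 7

Delta = 7 (mod 29)


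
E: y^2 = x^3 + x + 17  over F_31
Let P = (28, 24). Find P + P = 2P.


Doubling: s = (3 x1^2 + a) / (2 y1)
s = (3*28^2 + 1) / (2*24) mod 31 = 29
x3 = s^2 - 2 x1 mod 31 = 29^2 - 2*28 = 10
y3 = s (x1 - x3) - y1 mod 31 = 29 * (28 - 10) - 24 = 2

2P = (10, 2)


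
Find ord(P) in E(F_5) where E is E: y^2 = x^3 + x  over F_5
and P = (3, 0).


Compute successive multiples of P until we hit O:
  1P = (3, 0)
  2P = O

ord(P) = 2


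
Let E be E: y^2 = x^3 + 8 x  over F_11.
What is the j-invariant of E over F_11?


Delta = -16(4 a^3 + 27 b^2) mod 11 = 1
-1728 * (4 a)^3 = -1728 * (4*8)^3 mod 11 = 1
j = 1 * 1^(-1) mod 11 = 1

j = 1 (mod 11)


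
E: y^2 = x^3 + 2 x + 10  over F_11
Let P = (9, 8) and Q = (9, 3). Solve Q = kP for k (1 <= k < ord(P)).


Enumerate multiples of P until we hit Q = (9, 3):
  1P = (9, 8)
  2P = (7, 2)
  3P = (4, 7)
  4P = (2, 0)
  5P = (4, 4)
  6P = (7, 9)
  7P = (9, 3)
Match found at i = 7.

k = 7


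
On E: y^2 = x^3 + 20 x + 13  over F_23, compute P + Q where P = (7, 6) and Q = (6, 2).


P != Q, so use the chord formula.
s = (y2 - y1) / (x2 - x1) = (19) / (22) mod 23 = 4
x3 = s^2 - x1 - x2 mod 23 = 4^2 - 7 - 6 = 3
y3 = s (x1 - x3) - y1 mod 23 = 4 * (7 - 3) - 6 = 10

P + Q = (3, 10)


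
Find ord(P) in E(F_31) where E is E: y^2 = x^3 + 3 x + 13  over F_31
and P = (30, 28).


Compute successive multiples of P until we hit O:
  1P = (30, 28)
  2P = (3, 7)
  3P = (12, 17)
  4P = (22, 1)
  5P = (18, 28)
  6P = (14, 3)
  7P = (7, 6)
  8P = (19, 27)
  ... (continuing to 27P)
  27P = O

ord(P) = 27


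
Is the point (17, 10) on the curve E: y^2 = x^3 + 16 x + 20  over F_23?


Check whether y^2 = x^3 + 16 x + 20 (mod 23) for (x, y) = (17, 10).
LHS: y^2 = 10^2 mod 23 = 8
RHS: x^3 + 16 x + 20 = 17^3 + 16*17 + 20 mod 23 = 7
LHS != RHS

No, not on the curve


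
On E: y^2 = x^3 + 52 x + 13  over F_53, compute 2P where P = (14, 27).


Doubling: s = (3 x1^2 + a) / (2 y1)
s = (3*14^2 + 52) / (2*27) mod 53 = 4
x3 = s^2 - 2 x1 mod 53 = 4^2 - 2*14 = 41
y3 = s (x1 - x3) - y1 mod 53 = 4 * (14 - 41) - 27 = 24

2P = (41, 24)


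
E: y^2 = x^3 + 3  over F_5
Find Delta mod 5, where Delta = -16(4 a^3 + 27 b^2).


4 a^3 + 27 b^2 = 4*0^3 + 27*3^2 = 0 + 243 = 243
Delta = -16 * (243) = -3888
Delta mod 5 = 2

Delta = 2 (mod 5)


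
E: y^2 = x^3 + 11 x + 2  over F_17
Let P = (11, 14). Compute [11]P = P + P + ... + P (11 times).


k = 11 = 1011_2 (binary, LSB first: 1101)
Double-and-add from P = (11, 14):
  bit 0 = 1: acc = O + (11, 14) = (11, 14)
  bit 1 = 1: acc = (11, 14) + (12, 3) = (13, 8)
  bit 2 = 0: acc unchanged = (13, 8)
  bit 3 = 1: acc = (13, 8) + (0, 11) = (12, 14)

11P = (12, 14)


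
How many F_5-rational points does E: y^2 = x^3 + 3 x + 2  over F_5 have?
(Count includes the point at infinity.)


For each x in F_5, count y with y^2 = x^3 + 3 x + 2 mod 5:
  x = 1: RHS = 1, y in [1, 4]  -> 2 point(s)
  x = 2: RHS = 1, y in [1, 4]  -> 2 point(s)
Affine points: 4. Add the point at infinity: total = 5.

#E(F_5) = 5


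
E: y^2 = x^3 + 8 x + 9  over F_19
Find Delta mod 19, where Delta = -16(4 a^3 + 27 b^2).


4 a^3 + 27 b^2 = 4*8^3 + 27*9^2 = 2048 + 2187 = 4235
Delta = -16 * (4235) = -67760
Delta mod 19 = 13

Delta = 13 (mod 19)


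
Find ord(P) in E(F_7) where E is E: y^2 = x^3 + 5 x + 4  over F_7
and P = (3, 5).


Compute successive multiples of P until we hit O:
  1P = (3, 5)
  2P = (2, 1)
  3P = (4, 5)
  4P = (0, 2)
  5P = (5, 0)
  6P = (0, 5)
  7P = (4, 2)
  8P = (2, 6)
  ... (continuing to 10P)
  10P = O

ord(P) = 10


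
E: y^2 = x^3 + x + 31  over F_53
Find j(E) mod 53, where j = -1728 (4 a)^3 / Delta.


Delta = -16(4 a^3 + 27 b^2) mod 53 = 39
-1728 * (4 a)^3 = -1728 * (4*1)^3 mod 53 = 19
j = 19 * 39^(-1) mod 53 = 10

j = 10 (mod 53)


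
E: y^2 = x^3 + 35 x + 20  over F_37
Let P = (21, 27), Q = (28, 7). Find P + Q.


P != Q, so use the chord formula.
s = (y2 - y1) / (x2 - x1) = (17) / (7) mod 37 = 13
x3 = s^2 - x1 - x2 mod 37 = 13^2 - 21 - 28 = 9
y3 = s (x1 - x3) - y1 mod 37 = 13 * (21 - 9) - 27 = 18

P + Q = (9, 18)


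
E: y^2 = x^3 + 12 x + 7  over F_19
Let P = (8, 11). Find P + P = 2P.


Doubling: s = (3 x1^2 + a) / (2 y1)
s = (3*8^2 + 12) / (2*11) mod 19 = 11
x3 = s^2 - 2 x1 mod 19 = 11^2 - 2*8 = 10
y3 = s (x1 - x3) - y1 mod 19 = 11 * (8 - 10) - 11 = 5

2P = (10, 5)


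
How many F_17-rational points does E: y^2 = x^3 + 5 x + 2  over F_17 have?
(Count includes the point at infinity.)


For each x in F_17, count y with y^2 = x^3 + 5 x + 2 mod 17:
  x = 0: RHS = 2, y in [6, 11]  -> 2 point(s)
  x = 1: RHS = 8, y in [5, 12]  -> 2 point(s)
  x = 4: RHS = 1, y in [1, 16]  -> 2 point(s)
  x = 5: RHS = 16, y in [4, 13]  -> 2 point(s)
  x = 10: RHS = 15, y in [7, 10]  -> 2 point(s)
  x = 15: RHS = 1, y in [1, 16]  -> 2 point(s)
  x = 16: RHS = 13, y in [8, 9]  -> 2 point(s)
Affine points: 14. Add the point at infinity: total = 15.

#E(F_17) = 15


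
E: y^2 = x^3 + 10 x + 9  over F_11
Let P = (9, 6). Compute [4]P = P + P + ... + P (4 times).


k = 4 = 100_2 (binary, LSB first: 001)
Double-and-add from P = (9, 6):
  bit 0 = 0: acc unchanged = O
  bit 1 = 0: acc unchanged = O
  bit 2 = 1: acc = O + (1, 8) = (1, 8)

4P = (1, 8)


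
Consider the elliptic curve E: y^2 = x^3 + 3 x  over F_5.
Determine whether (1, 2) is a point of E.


Check whether y^2 = x^3 + 3 x + 0 (mod 5) for (x, y) = (1, 2).
LHS: y^2 = 2^2 mod 5 = 4
RHS: x^3 + 3 x + 0 = 1^3 + 3*1 + 0 mod 5 = 4
LHS = RHS

Yes, on the curve


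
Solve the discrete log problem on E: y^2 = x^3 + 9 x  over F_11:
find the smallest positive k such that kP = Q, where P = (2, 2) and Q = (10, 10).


Enumerate multiples of P until we hit Q = (10, 10):
  1P = (2, 2)
  2P = (5, 7)
  3P = (8, 10)
  4P = (4, 10)
  5P = (10, 10)
Match found at i = 5.

k = 5


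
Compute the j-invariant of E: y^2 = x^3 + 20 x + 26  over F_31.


Delta = -16(4 a^3 + 27 b^2) mod 31 = 15
-1728 * (4 a)^3 = -1728 * (4*20)^3 mod 31 = 1
j = 1 * 15^(-1) mod 31 = 29

j = 29 (mod 31)


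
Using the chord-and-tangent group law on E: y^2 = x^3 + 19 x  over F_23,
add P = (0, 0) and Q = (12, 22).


P != Q, so use the chord formula.
s = (y2 - y1) / (x2 - x1) = (22) / (12) mod 23 = 21
x3 = s^2 - x1 - x2 mod 23 = 21^2 - 0 - 12 = 15
y3 = s (x1 - x3) - y1 mod 23 = 21 * (0 - 15) - 0 = 7

P + Q = (15, 7)


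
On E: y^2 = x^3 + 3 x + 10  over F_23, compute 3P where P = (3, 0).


k = 3 = 11_2 (binary, LSB first: 11)
Double-and-add from P = (3, 0):
  bit 0 = 1: acc = O + (3, 0) = (3, 0)
  bit 1 = 1: acc = (3, 0) + O = (3, 0)

3P = (3, 0)


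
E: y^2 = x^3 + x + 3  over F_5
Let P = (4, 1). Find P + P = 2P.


Doubling: s = (3 x1^2 + a) / (2 y1)
s = (3*4^2 + 1) / (2*1) mod 5 = 2
x3 = s^2 - 2 x1 mod 5 = 2^2 - 2*4 = 1
y3 = s (x1 - x3) - y1 mod 5 = 2 * (4 - 1) - 1 = 0

2P = (1, 0)


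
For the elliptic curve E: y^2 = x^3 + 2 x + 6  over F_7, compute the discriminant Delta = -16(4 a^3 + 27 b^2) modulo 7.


4 a^3 + 27 b^2 = 4*2^3 + 27*6^2 = 32 + 972 = 1004
Delta = -16 * (1004) = -16064
Delta mod 7 = 1

Delta = 1 (mod 7)


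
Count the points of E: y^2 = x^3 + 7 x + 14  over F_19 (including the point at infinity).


For each x in F_19, count y with y^2 = x^3 + 7 x + 14 mod 19:
  x = 2: RHS = 17, y in [6, 13]  -> 2 point(s)
  x = 3: RHS = 5, y in [9, 10]  -> 2 point(s)
  x = 4: RHS = 11, y in [7, 12]  -> 2 point(s)
  x = 6: RHS = 6, y in [5, 14]  -> 2 point(s)
  x = 7: RHS = 7, y in [8, 11]  -> 2 point(s)
  x = 10: RHS = 1, y in [1, 18]  -> 2 point(s)
  x = 11: RHS = 16, y in [4, 15]  -> 2 point(s)
  x = 14: RHS = 6, y in [5, 14]  -> 2 point(s)
  x = 15: RHS = 17, y in [6, 13]  -> 2 point(s)
  x = 16: RHS = 4, y in [2, 17]  -> 2 point(s)
  x = 17: RHS = 11, y in [7, 12]  -> 2 point(s)
  x = 18: RHS = 6, y in [5, 14]  -> 2 point(s)
Affine points: 24. Add the point at infinity: total = 25.

#E(F_19) = 25


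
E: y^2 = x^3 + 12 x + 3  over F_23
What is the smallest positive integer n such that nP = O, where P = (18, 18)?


Compute successive multiples of P until we hit O:
  1P = (18, 18)
  2P = (16, 6)
  3P = (2, 9)
  4P = (7, 4)
  5P = (0, 7)
  6P = (8, 6)
  7P = (15, 4)
  8P = (22, 17)
  ... (continuing to 30P)
  30P = O

ord(P) = 30


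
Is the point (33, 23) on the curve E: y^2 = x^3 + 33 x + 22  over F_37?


Check whether y^2 = x^3 + 33 x + 22 (mod 37) for (x, y) = (33, 23).
LHS: y^2 = 23^2 mod 37 = 11
RHS: x^3 + 33 x + 22 = 33^3 + 33*33 + 22 mod 37 = 11
LHS = RHS

Yes, on the curve


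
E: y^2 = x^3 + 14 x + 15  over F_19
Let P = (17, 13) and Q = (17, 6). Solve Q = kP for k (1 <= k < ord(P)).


Enumerate multiples of P until we hit Q = (17, 6):
  1P = (17, 13)
  2P = (5, 18)
  3P = (1, 12)
  4P = (18, 0)
  5P = (1, 7)
  6P = (5, 1)
  7P = (17, 6)
Match found at i = 7.

k = 7


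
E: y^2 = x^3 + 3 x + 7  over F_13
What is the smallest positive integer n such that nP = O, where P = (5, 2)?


Compute successive multiples of P until we hit O:
  1P = (5, 2)
  2P = (3, 11)
  3P = (9, 3)
  4P = (8, 7)
  5P = (10, 7)
  6P = (12, 4)
  7P = (12, 9)
  8P = (10, 6)
  ... (continuing to 13P)
  13P = O

ord(P) = 13


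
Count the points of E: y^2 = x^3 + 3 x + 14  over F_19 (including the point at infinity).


For each x in F_19, count y with y^2 = x^3 + 3 x + 14 mod 19:
  x = 2: RHS = 9, y in [3, 16]  -> 2 point(s)
  x = 6: RHS = 1, y in [1, 18]  -> 2 point(s)
  x = 7: RHS = 17, y in [6, 13]  -> 2 point(s)
  x = 12: RHS = 11, y in [7, 12]  -> 2 point(s)
  x = 14: RHS = 7, y in [8, 11]  -> 2 point(s)
  x = 16: RHS = 16, y in [4, 15]  -> 2 point(s)
  x = 17: RHS = 0, y in [0]  -> 1 point(s)
Affine points: 13. Add the point at infinity: total = 14.

#E(F_19) = 14


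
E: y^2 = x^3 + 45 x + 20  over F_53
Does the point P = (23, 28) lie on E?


Check whether y^2 = x^3 + 45 x + 20 (mod 53) for (x, y) = (23, 28).
LHS: y^2 = 28^2 mod 53 = 42
RHS: x^3 + 45 x + 20 = 23^3 + 45*23 + 20 mod 53 = 25
LHS != RHS

No, not on the curve


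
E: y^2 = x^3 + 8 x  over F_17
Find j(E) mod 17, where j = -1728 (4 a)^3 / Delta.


Delta = -16(4 a^3 + 27 b^2) mod 17 = 8
-1728 * (4 a)^3 = -1728 * (4*8)^3 mod 17 = 3
j = 3 * 8^(-1) mod 17 = 11

j = 11 (mod 17)


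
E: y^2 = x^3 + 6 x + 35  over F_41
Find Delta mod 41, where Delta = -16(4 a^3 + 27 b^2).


4 a^3 + 27 b^2 = 4*6^3 + 27*35^2 = 864 + 33075 = 33939
Delta = -16 * (33939) = -543024
Delta mod 41 = 21

Delta = 21 (mod 41)


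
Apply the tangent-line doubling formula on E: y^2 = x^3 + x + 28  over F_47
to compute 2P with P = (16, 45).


Doubling: s = (3 x1^2 + a) / (2 y1)
s = (3*16^2 + 1) / (2*45) mod 47 = 31
x3 = s^2 - 2 x1 mod 47 = 31^2 - 2*16 = 36
y3 = s (x1 - x3) - y1 mod 47 = 31 * (16 - 36) - 45 = 40

2P = (36, 40)


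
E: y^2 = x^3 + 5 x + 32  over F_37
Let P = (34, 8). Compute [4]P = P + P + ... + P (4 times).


k = 4 = 100_2 (binary, LSB first: 001)
Double-and-add from P = (34, 8):
  bit 0 = 0: acc unchanged = O
  bit 1 = 0: acc unchanged = O
  bit 2 = 1: acc = O + (10, 34) = (10, 34)

4P = (10, 34)


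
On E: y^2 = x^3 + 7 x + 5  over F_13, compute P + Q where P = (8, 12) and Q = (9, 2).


P != Q, so use the chord formula.
s = (y2 - y1) / (x2 - x1) = (3) / (1) mod 13 = 3
x3 = s^2 - x1 - x2 mod 13 = 3^2 - 8 - 9 = 5
y3 = s (x1 - x3) - y1 mod 13 = 3 * (8 - 5) - 12 = 10

P + Q = (5, 10)


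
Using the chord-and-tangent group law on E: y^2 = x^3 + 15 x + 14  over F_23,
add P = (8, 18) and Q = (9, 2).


P != Q, so use the chord formula.
s = (y2 - y1) / (x2 - x1) = (7) / (1) mod 23 = 7
x3 = s^2 - x1 - x2 mod 23 = 7^2 - 8 - 9 = 9
y3 = s (x1 - x3) - y1 mod 23 = 7 * (8 - 9) - 18 = 21

P + Q = (9, 21)


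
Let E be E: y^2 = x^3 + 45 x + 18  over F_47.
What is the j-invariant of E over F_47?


Delta = -16(4 a^3 + 27 b^2) mod 47 = 40
-1728 * (4 a)^3 = -1728 * (4*45)^3 mod 47 = 8
j = 8 * 40^(-1) mod 47 = 19

j = 19 (mod 47)


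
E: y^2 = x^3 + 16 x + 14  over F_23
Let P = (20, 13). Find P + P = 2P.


Doubling: s = (3 x1^2 + a) / (2 y1)
s = (3*20^2 + 16) / (2*13) mod 23 = 22
x3 = s^2 - 2 x1 mod 23 = 22^2 - 2*20 = 7
y3 = s (x1 - x3) - y1 mod 23 = 22 * (20 - 7) - 13 = 20

2P = (7, 20)


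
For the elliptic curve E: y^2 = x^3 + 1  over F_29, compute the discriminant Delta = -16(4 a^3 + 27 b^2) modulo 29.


4 a^3 + 27 b^2 = 4*0^3 + 27*1^2 = 0 + 27 = 27
Delta = -16 * (27) = -432
Delta mod 29 = 3

Delta = 3 (mod 29)


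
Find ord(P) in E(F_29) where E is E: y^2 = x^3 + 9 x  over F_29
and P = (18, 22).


Compute successive multiples of P until we hit O:
  1P = (18, 22)
  2P = (6, 3)
  3P = (21, 24)
  4P = (13, 20)
  5P = (26, 27)
  6P = (23, 22)
  7P = (17, 7)
  8P = (16, 8)
  ... (continuing to 20P)
  20P = O

ord(P) = 20


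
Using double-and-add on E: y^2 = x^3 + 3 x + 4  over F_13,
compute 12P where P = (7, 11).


k = 12 = 1100_2 (binary, LSB first: 0011)
Double-and-add from P = (7, 11):
  bit 0 = 0: acc unchanged = O
  bit 1 = 0: acc unchanged = O
  bit 2 = 1: acc = O + (0, 11) = (0, 11)
  bit 3 = 1: acc = (0, 11) + (3, 1) = (11, 4)

12P = (11, 4)


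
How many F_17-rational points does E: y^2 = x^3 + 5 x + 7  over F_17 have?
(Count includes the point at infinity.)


For each x in F_17, count y with y^2 = x^3 + 5 x + 7 mod 17:
  x = 1: RHS = 13, y in [8, 9]  -> 2 point(s)
  x = 2: RHS = 8, y in [5, 12]  -> 2 point(s)
  x = 3: RHS = 15, y in [7, 10]  -> 2 point(s)
  x = 5: RHS = 4, y in [2, 15]  -> 2 point(s)
  x = 6: RHS = 15, y in [7, 10]  -> 2 point(s)
  x = 8: RHS = 15, y in [7, 10]  -> 2 point(s)
  x = 9: RHS = 16, y in [4, 13]  -> 2 point(s)
  x = 11: RHS = 16, y in [4, 13]  -> 2 point(s)
  x = 13: RHS = 8, y in [5, 12]  -> 2 point(s)
  x = 14: RHS = 16, y in [4, 13]  -> 2 point(s)
  x = 16: RHS = 1, y in [1, 16]  -> 2 point(s)
Affine points: 22. Add the point at infinity: total = 23.

#E(F_17) = 23


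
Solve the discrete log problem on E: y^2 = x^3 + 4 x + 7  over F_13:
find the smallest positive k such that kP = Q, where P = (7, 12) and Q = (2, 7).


Enumerate multiples of P until we hit Q = (2, 7):
  1P = (7, 12)
  2P = (2, 7)
Match found at i = 2.

k = 2


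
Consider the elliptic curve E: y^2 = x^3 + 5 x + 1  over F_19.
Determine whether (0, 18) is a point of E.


Check whether y^2 = x^3 + 5 x + 1 (mod 19) for (x, y) = (0, 18).
LHS: y^2 = 18^2 mod 19 = 1
RHS: x^3 + 5 x + 1 = 0^3 + 5*0 + 1 mod 19 = 1
LHS = RHS

Yes, on the curve


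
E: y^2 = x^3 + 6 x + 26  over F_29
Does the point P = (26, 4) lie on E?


Check whether y^2 = x^3 + 6 x + 26 (mod 29) for (x, y) = (26, 4).
LHS: y^2 = 4^2 mod 29 = 16
RHS: x^3 + 6 x + 26 = 26^3 + 6*26 + 26 mod 29 = 10
LHS != RHS

No, not on the curve


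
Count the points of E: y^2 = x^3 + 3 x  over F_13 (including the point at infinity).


For each x in F_13, count y with y^2 = x^3 + 3 x + 0 mod 13:
  x = 0: RHS = 0, y in [0]  -> 1 point(s)
  x = 1: RHS = 4, y in [2, 11]  -> 2 point(s)
  x = 2: RHS = 1, y in [1, 12]  -> 2 point(s)
  x = 3: RHS = 10, y in [6, 7]  -> 2 point(s)
  x = 5: RHS = 10, y in [6, 7]  -> 2 point(s)
  x = 6: RHS = 0, y in [0]  -> 1 point(s)
  x = 7: RHS = 0, y in [0]  -> 1 point(s)
  x = 8: RHS = 3, y in [4, 9]  -> 2 point(s)
  x = 10: RHS = 3, y in [4, 9]  -> 2 point(s)
  x = 11: RHS = 12, y in [5, 8]  -> 2 point(s)
  x = 12: RHS = 9, y in [3, 10]  -> 2 point(s)
Affine points: 19. Add the point at infinity: total = 20.

#E(F_13) = 20


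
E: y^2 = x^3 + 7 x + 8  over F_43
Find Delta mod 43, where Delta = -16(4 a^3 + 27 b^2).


4 a^3 + 27 b^2 = 4*7^3 + 27*8^2 = 1372 + 1728 = 3100
Delta = -16 * (3100) = -49600
Delta mod 43 = 22

Delta = 22 (mod 43)


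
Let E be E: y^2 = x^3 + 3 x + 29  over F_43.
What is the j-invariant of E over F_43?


Delta = -16(4 a^3 + 27 b^2) mod 43 = 30
-1728 * (4 a)^3 = -1728 * (4*3)^3 mod 43 = 22
j = 22 * 30^(-1) mod 43 = 38

j = 38 (mod 43)


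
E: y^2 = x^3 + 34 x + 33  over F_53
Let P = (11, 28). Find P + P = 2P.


Doubling: s = (3 x1^2 + a) / (2 y1)
s = (3*11^2 + 34) / (2*28) mod 53 = 44
x3 = s^2 - 2 x1 mod 53 = 44^2 - 2*11 = 6
y3 = s (x1 - x3) - y1 mod 53 = 44 * (11 - 6) - 28 = 33

2P = (6, 33)


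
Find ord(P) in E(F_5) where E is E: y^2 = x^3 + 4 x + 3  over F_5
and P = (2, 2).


Compute successive multiples of P until we hit O:
  1P = (2, 2)
  2P = (2, 3)
  3P = O

ord(P) = 3


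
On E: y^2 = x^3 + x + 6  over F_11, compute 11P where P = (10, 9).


k = 11 = 1011_2 (binary, LSB first: 1101)
Double-and-add from P = (10, 9):
  bit 0 = 1: acc = O + (10, 9) = (10, 9)
  bit 1 = 1: acc = (10, 9) + (3, 6) = (2, 7)
  bit 2 = 0: acc unchanged = (2, 7)
  bit 3 = 1: acc = (2, 7) + (7, 2) = (3, 5)

11P = (3, 5)


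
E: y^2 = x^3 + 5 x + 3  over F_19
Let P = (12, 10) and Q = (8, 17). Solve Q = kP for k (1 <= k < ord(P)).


Enumerate multiples of P until we hit Q = (8, 17):
  1P = (12, 10)
  2P = (14, 9)
  3P = (17, 2)
  4P = (7, 1)
  5P = (4, 12)
  6P = (9, 13)
  7P = (18, 15)
  8P = (5, 18)
  9P = (13, 2)
  10P = (1, 16)
  11P = (3, 11)
  12P = (8, 17)
Match found at i = 12.

k = 12


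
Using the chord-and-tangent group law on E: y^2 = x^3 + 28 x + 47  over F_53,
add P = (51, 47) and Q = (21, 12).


P != Q, so use the chord formula.
s = (y2 - y1) / (x2 - x1) = (18) / (23) mod 53 = 10
x3 = s^2 - x1 - x2 mod 53 = 10^2 - 51 - 21 = 28
y3 = s (x1 - x3) - y1 mod 53 = 10 * (51 - 28) - 47 = 24

P + Q = (28, 24)


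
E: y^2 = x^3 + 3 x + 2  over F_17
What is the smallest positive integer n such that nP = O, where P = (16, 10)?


Compute successive multiples of P until we hit O:
  1P = (16, 10)
  2P = (6, 10)
  3P = (12, 7)
  4P = (14, 0)
  5P = (12, 10)
  6P = (6, 7)
  7P = (16, 7)
  8P = O

ord(P) = 8


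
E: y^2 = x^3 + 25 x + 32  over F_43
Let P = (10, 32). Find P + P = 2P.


Doubling: s = (3 x1^2 + a) / (2 y1)
s = (3*10^2 + 25) / (2*32) mod 43 = 38
x3 = s^2 - 2 x1 mod 43 = 38^2 - 2*10 = 5
y3 = s (x1 - x3) - y1 mod 43 = 38 * (10 - 5) - 32 = 29

2P = (5, 29)


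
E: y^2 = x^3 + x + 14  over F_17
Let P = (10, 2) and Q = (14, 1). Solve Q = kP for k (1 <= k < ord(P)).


Enumerate multiples of P until we hit Q = (14, 1):
  1P = (10, 2)
  2P = (6, 10)
  3P = (5, 5)
  4P = (1, 13)
  5P = (14, 1)
Match found at i = 5.

k = 5


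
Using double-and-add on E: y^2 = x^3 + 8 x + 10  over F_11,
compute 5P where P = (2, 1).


k = 5 = 101_2 (binary, LSB first: 101)
Double-and-add from P = (2, 1):
  bit 0 = 1: acc = O + (2, 1) = (2, 1)
  bit 1 = 0: acc unchanged = (2, 1)
  bit 2 = 1: acc = (2, 1) + (10, 10) = (8, 6)

5P = (8, 6)


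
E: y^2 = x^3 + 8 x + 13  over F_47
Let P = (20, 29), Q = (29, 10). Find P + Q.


P != Q, so use the chord formula.
s = (y2 - y1) / (x2 - x1) = (28) / (9) mod 47 = 24
x3 = s^2 - x1 - x2 mod 47 = 24^2 - 20 - 29 = 10
y3 = s (x1 - x3) - y1 mod 47 = 24 * (20 - 10) - 29 = 23

P + Q = (10, 23)


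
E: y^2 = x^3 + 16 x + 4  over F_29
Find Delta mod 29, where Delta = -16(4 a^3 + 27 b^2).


4 a^3 + 27 b^2 = 4*16^3 + 27*4^2 = 16384 + 432 = 16816
Delta = -16 * (16816) = -269056
Delta mod 29 = 6

Delta = 6 (mod 29)


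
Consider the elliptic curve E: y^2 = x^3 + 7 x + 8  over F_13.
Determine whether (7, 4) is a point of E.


Check whether y^2 = x^3 + 7 x + 8 (mod 13) for (x, y) = (7, 4).
LHS: y^2 = 4^2 mod 13 = 3
RHS: x^3 + 7 x + 8 = 7^3 + 7*7 + 8 mod 13 = 10
LHS != RHS

No, not on the curve


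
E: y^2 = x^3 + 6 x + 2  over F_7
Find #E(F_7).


For each x in F_7, count y with y^2 = x^3 + 6 x + 2 mod 7:
  x = 0: RHS = 2, y in [3, 4]  -> 2 point(s)
  x = 1: RHS = 2, y in [3, 4]  -> 2 point(s)
  x = 2: RHS = 1, y in [1, 6]  -> 2 point(s)
  x = 6: RHS = 2, y in [3, 4]  -> 2 point(s)
Affine points: 8. Add the point at infinity: total = 9.

#E(F_7) = 9


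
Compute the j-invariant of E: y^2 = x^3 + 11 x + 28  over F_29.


Delta = -16(4 a^3 + 27 b^2) mod 29 = 21
-1728 * (4 a)^3 = -1728 * (4*11)^3 mod 29 = 16
j = 16 * 21^(-1) mod 29 = 27

j = 27 (mod 29)


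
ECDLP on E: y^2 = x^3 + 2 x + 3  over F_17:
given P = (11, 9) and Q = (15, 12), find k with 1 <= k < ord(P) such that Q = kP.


Enumerate multiples of P until we hit Q = (15, 12):
  1P = (11, 9)
  2P = (8, 15)
  3P = (2, 7)
  4P = (3, 6)
  5P = (5, 6)
  6P = (14, 15)
  7P = (13, 4)
  8P = (12, 2)
  9P = (9, 11)
  10P = (15, 12)
Match found at i = 10.

k = 10


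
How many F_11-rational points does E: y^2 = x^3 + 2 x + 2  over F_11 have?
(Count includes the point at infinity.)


For each x in F_11, count y with y^2 = x^3 + 2 x + 2 mod 11:
  x = 1: RHS = 5, y in [4, 7]  -> 2 point(s)
  x = 2: RHS = 3, y in [5, 6]  -> 2 point(s)
  x = 5: RHS = 5, y in [4, 7]  -> 2 point(s)
  x = 9: RHS = 1, y in [1, 10]  -> 2 point(s)
Affine points: 8. Add the point at infinity: total = 9.

#E(F_11) = 9


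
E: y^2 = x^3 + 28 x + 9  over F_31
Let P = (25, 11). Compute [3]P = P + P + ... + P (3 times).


k = 3 = 11_2 (binary, LSB first: 11)
Double-and-add from P = (25, 11):
  bit 0 = 1: acc = O + (25, 11) = (25, 11)
  bit 1 = 1: acc = (25, 11) + (0, 28) = (8, 1)

3P = (8, 1)


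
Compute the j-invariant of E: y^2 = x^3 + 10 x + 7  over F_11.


Delta = -16(4 a^3 + 27 b^2) mod 11 = 5
-1728 * (4 a)^3 = -1728 * (4*10)^3 mod 11 = 9
j = 9 * 5^(-1) mod 11 = 4

j = 4 (mod 11)


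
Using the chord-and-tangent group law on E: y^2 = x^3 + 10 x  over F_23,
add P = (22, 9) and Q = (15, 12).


P != Q, so use the chord formula.
s = (y2 - y1) / (x2 - x1) = (3) / (16) mod 23 = 16
x3 = s^2 - x1 - x2 mod 23 = 16^2 - 22 - 15 = 12
y3 = s (x1 - x3) - y1 mod 23 = 16 * (22 - 12) - 9 = 13

P + Q = (12, 13)


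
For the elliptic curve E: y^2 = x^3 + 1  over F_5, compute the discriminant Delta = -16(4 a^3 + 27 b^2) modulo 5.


4 a^3 + 27 b^2 = 4*0^3 + 27*1^2 = 0 + 27 = 27
Delta = -16 * (27) = -432
Delta mod 5 = 3

Delta = 3 (mod 5)


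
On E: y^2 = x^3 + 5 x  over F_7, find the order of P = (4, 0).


Compute successive multiples of P until we hit O:
  1P = (4, 0)
  2P = O

ord(P) = 2


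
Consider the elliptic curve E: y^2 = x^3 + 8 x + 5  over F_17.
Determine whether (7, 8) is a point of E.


Check whether y^2 = x^3 + 8 x + 5 (mod 17) for (x, y) = (7, 8).
LHS: y^2 = 8^2 mod 17 = 13
RHS: x^3 + 8 x + 5 = 7^3 + 8*7 + 5 mod 17 = 13
LHS = RHS

Yes, on the curve


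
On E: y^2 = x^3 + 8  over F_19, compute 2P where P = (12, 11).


Doubling: s = (3 x1^2 + a) / (2 y1)
s = (3*12^2 + 0) / (2*11) mod 19 = 11
x3 = s^2 - 2 x1 mod 19 = 11^2 - 2*12 = 2
y3 = s (x1 - x3) - y1 mod 19 = 11 * (12 - 2) - 11 = 4

2P = (2, 4)


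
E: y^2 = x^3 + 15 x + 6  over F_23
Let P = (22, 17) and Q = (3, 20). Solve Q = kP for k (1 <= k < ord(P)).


Enumerate multiples of P until we hit Q = (3, 20):
  1P = (22, 17)
  2P = (10, 11)
  3P = (20, 7)
  4P = (6, 17)
  5P = (18, 6)
  6P = (15, 8)
  7P = (13, 11)
  8P = (14, 19)
  9P = (0, 12)
  10P = (3, 3)
  11P = (16, 8)
  12P = (16, 15)
  13P = (3, 20)
Match found at i = 13.

k = 13


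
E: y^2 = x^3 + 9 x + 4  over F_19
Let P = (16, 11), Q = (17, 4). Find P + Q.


P != Q, so use the chord formula.
s = (y2 - y1) / (x2 - x1) = (12) / (1) mod 19 = 12
x3 = s^2 - x1 - x2 mod 19 = 12^2 - 16 - 17 = 16
y3 = s (x1 - x3) - y1 mod 19 = 12 * (16 - 16) - 11 = 8

P + Q = (16, 8)


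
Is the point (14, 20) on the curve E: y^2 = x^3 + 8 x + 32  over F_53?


Check whether y^2 = x^3 + 8 x + 32 (mod 53) for (x, y) = (14, 20).
LHS: y^2 = 20^2 mod 53 = 29
RHS: x^3 + 8 x + 32 = 14^3 + 8*14 + 32 mod 53 = 26
LHS != RHS

No, not on the curve


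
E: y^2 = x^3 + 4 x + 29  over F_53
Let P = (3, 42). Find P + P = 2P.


Doubling: s = (3 x1^2 + a) / (2 y1)
s = (3*3^2 + 4) / (2*42) mod 53 = 1
x3 = s^2 - 2 x1 mod 53 = 1^2 - 2*3 = 48
y3 = s (x1 - x3) - y1 mod 53 = 1 * (3 - 48) - 42 = 19

2P = (48, 19)


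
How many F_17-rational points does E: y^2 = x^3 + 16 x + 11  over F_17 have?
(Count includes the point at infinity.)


For each x in F_17, count y with y^2 = x^3 + 16 x + 11 mod 17:
  x = 2: RHS = 0, y in [0]  -> 1 point(s)
  x = 3: RHS = 1, y in [1, 16]  -> 2 point(s)
  x = 6: RHS = 0, y in [0]  -> 1 point(s)
  x = 9: RHS = 0, y in [0]  -> 1 point(s)
  x = 10: RHS = 15, y in [7, 10]  -> 2 point(s)
  x = 13: RHS = 2, y in [6, 11]  -> 2 point(s)
  x = 14: RHS = 4, y in [2, 15]  -> 2 point(s)
Affine points: 11. Add the point at infinity: total = 12.

#E(F_17) = 12


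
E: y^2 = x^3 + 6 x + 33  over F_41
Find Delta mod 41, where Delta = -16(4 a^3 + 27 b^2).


4 a^3 + 27 b^2 = 4*6^3 + 27*33^2 = 864 + 29403 = 30267
Delta = -16 * (30267) = -484272
Delta mod 41 = 20

Delta = 20 (mod 41)


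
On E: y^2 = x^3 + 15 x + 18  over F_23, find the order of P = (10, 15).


Compute successive multiples of P until we hit O:
  1P = (10, 15)
  2P = (4, 2)
  3P = (22, 5)
  4P = (0, 15)
  5P = (13, 8)
  6P = (8, 11)
  7P = (9, 10)
  8P = (6, 5)
  ... (continuing to 25P)
  25P = O

ord(P) = 25


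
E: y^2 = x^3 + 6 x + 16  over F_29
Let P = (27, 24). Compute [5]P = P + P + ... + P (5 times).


k = 5 = 101_2 (binary, LSB first: 101)
Double-and-add from P = (27, 24):
  bit 0 = 1: acc = O + (27, 24) = (27, 24)
  bit 1 = 0: acc unchanged = (27, 24)
  bit 2 = 1: acc = (27, 24) + (13, 0) = (2, 23)

5P = (2, 23)


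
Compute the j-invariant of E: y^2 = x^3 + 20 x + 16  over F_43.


Delta = -16(4 a^3 + 27 b^2) mod 43 = 5
-1728 * (4 a)^3 = -1728 * (4*20)^3 mod 43 = 8
j = 8 * 5^(-1) mod 43 = 36

j = 36 (mod 43)


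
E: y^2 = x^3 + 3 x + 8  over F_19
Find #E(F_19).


For each x in F_19, count y with y^2 = x^3 + 3 x + 8 mod 19:
  x = 3: RHS = 6, y in [5, 14]  -> 2 point(s)
  x = 7: RHS = 11, y in [7, 12]  -> 2 point(s)
  x = 9: RHS = 4, y in [2, 17]  -> 2 point(s)
  x = 11: RHS = 4, y in [2, 17]  -> 2 point(s)
  x = 12: RHS = 5, y in [9, 10]  -> 2 point(s)
  x = 14: RHS = 1, y in [1, 18]  -> 2 point(s)
  x = 18: RHS = 4, y in [2, 17]  -> 2 point(s)
Affine points: 14. Add the point at infinity: total = 15.

#E(F_19) = 15


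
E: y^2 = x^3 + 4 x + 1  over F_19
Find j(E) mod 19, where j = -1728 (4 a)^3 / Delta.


Delta = -16(4 a^3 + 27 b^2) mod 19 = 13
-1728 * (4 a)^3 = -1728 * (4*4)^3 mod 19 = 11
j = 11 * 13^(-1) mod 19 = 14

j = 14 (mod 19)


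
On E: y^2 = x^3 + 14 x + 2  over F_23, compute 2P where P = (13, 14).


Doubling: s = (3 x1^2 + a) / (2 y1)
s = (3*13^2 + 14) / (2*14) mod 23 = 3
x3 = s^2 - 2 x1 mod 23 = 3^2 - 2*13 = 6
y3 = s (x1 - x3) - y1 mod 23 = 3 * (13 - 6) - 14 = 7

2P = (6, 7)


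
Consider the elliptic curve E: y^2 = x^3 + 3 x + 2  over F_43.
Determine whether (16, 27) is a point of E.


Check whether y^2 = x^3 + 3 x + 2 (mod 43) for (x, y) = (16, 27).
LHS: y^2 = 27^2 mod 43 = 41
RHS: x^3 + 3 x + 2 = 16^3 + 3*16 + 2 mod 43 = 18
LHS != RHS

No, not on the curve


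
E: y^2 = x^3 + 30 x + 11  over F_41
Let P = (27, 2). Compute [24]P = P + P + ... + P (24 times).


k = 24 = 11000_2 (binary, LSB first: 00011)
Double-and-add from P = (27, 2):
  bit 0 = 0: acc unchanged = O
  bit 1 = 0: acc unchanged = O
  bit 2 = 0: acc unchanged = O
  bit 3 = 1: acc = O + (8, 36) = (8, 36)
  bit 4 = 1: acc = (8, 36) + (16, 35) = (1, 40)

24P = (1, 40)


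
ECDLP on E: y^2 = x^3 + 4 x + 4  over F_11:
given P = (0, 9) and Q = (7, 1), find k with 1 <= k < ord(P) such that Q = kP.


Enumerate multiples of P until we hit Q = (7, 1):
  1P = (0, 9)
  2P = (1, 3)
  3P = (2, 3)
  4P = (7, 1)
Match found at i = 4.

k = 4


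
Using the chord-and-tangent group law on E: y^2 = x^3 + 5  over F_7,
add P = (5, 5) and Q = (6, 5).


P != Q, so use the chord formula.
s = (y2 - y1) / (x2 - x1) = (0) / (1) mod 7 = 0
x3 = s^2 - x1 - x2 mod 7 = 0^2 - 5 - 6 = 3
y3 = s (x1 - x3) - y1 mod 7 = 0 * (5 - 3) - 5 = 2

P + Q = (3, 2)


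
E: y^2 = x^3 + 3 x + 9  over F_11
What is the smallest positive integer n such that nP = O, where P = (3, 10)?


Compute successive multiples of P until we hit O:
  1P = (3, 10)
  2P = (10, 7)
  3P = (2, 10)
  4P = (6, 1)
  5P = (0, 3)
  6P = (0, 8)
  7P = (6, 10)
  8P = (2, 1)
  ... (continuing to 11P)
  11P = O

ord(P) = 11


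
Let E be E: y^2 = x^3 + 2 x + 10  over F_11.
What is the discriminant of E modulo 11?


4 a^3 + 27 b^2 = 4*2^3 + 27*10^2 = 32 + 2700 = 2732
Delta = -16 * (2732) = -43712
Delta mod 11 = 2

Delta = 2 (mod 11)


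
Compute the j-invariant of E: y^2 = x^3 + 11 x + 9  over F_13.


Delta = -16(4 a^3 + 27 b^2) mod 13 = 9
-1728 * (4 a)^3 = -1728 * (4*11)^3 mod 13 = 8
j = 8 * 9^(-1) mod 13 = 11

j = 11 (mod 13)


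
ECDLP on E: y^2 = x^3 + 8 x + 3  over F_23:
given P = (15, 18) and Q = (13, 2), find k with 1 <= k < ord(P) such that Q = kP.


Enumerate multiples of P until we hit Q = (13, 2):
  1P = (15, 18)
  2P = (2, 21)
  3P = (10, 18)
  4P = (21, 5)
  5P = (0, 7)
  6P = (16, 15)
  7P = (1, 9)
  8P = (8, 21)
  9P = (3, 13)
  10P = (13, 2)
Match found at i = 10.

k = 10


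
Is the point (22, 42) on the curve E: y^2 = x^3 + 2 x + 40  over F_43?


Check whether y^2 = x^3 + 2 x + 40 (mod 43) for (x, y) = (22, 42).
LHS: y^2 = 42^2 mod 43 = 1
RHS: x^3 + 2 x + 40 = 22^3 + 2*22 + 40 mod 43 = 25
LHS != RHS

No, not on the curve


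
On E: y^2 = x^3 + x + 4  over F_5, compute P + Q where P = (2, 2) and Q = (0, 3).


P != Q, so use the chord formula.
s = (y2 - y1) / (x2 - x1) = (1) / (3) mod 5 = 2
x3 = s^2 - x1 - x2 mod 5 = 2^2 - 2 - 0 = 2
y3 = s (x1 - x3) - y1 mod 5 = 2 * (2 - 2) - 2 = 3

P + Q = (2, 3)


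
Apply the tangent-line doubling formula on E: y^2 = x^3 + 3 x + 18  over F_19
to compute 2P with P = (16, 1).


Doubling: s = (3 x1^2 + a) / (2 y1)
s = (3*16^2 + 3) / (2*1) mod 19 = 15
x3 = s^2 - 2 x1 mod 19 = 15^2 - 2*16 = 3
y3 = s (x1 - x3) - y1 mod 19 = 15 * (16 - 3) - 1 = 4

2P = (3, 4)
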